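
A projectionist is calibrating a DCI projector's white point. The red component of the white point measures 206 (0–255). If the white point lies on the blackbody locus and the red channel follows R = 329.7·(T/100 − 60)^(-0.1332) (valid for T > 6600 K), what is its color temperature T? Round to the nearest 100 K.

9400 K

(t − 60)^(-0.1332) = 206/329.7 = 0.62481.
t − 60 = 0.62481^(1/-0.1332) = 0.62481^(-7.508) = 34.152, so t = 94.152.
T = 100·t = 9415 K → 9400 K to the nearest 100 K.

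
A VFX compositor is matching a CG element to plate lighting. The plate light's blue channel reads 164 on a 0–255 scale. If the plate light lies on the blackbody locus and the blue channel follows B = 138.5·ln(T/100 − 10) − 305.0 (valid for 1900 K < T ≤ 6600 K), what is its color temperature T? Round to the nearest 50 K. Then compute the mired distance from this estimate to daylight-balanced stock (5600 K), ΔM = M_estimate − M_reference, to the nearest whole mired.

ln(t − 10) = (164 + 305.0) / 138.5 = 3.3863.
t − 10 = e^3.3863 = 29.556, so t = 39.556.
T = 100·t = 3956 K → 3950 K to the nearest 50 K.
M_estimate = 10⁶/3950 = 253.16; M_reference = 10⁶/5600 = 178.57.
ΔM = 253.16 − 178.57 = 74.59 → +75 mireds.

+75 mireds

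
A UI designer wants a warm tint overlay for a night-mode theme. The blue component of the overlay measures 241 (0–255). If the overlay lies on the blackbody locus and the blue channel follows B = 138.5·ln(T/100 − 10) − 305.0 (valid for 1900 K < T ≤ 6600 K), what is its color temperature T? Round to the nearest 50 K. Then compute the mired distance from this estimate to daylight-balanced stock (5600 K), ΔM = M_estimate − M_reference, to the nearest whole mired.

-16 mireds

ln(t − 10) = (241 + 305.0) / 138.5 = 3.9422.
t − 10 = e^3.9422 = 51.534, so t = 61.534.
T = 100·t = 6153 K → 6150 K to the nearest 50 K.
M_estimate = 10⁶/6150 = 162.60; M_reference = 10⁶/5600 = 178.57.
ΔM = 162.60 − 178.57 = -15.97 → -16 mireds.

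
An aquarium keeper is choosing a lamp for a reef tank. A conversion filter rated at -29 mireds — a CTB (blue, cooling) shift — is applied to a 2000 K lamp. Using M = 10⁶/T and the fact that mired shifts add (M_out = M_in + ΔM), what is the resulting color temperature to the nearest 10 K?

M_in = 10⁶/2000 = 500.00 mireds.
M_out = 500.00 + (-29) = 471.00 mireds.
T_out = 10⁶/471.00 = 2123.1 K → 2120 K.

2120 K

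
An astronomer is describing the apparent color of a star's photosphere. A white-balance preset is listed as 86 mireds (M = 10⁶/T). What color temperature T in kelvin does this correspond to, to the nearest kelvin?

T = 10⁶ / 86 = 11627.91 K → 11628 K.

11628 K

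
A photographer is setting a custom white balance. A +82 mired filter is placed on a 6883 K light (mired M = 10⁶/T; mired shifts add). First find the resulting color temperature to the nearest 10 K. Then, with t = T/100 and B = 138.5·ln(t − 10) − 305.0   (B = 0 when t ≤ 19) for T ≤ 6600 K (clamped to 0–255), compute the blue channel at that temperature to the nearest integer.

183

M_in = 10⁶/6883 = 145.29; M_out = 145.29 + (+82) = 227.29.
T_out = 10⁶/227.29 = 4399.8 K → 4400 K; t = 44.
B = 138.5·ln(44 − 10) − 305.0 = 138.5·ln 34 − 305.0 = 138.5·3.5264 − 305.0 = 183.401.
Rounded: 183.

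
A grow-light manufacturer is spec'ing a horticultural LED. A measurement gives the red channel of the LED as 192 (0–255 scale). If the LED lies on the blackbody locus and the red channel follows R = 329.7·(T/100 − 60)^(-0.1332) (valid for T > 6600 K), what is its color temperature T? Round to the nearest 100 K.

11800 K

(t − 60)^(-0.1332) = 192/329.7 = 0.58235.
t − 60 = 0.58235^(1/-0.1332) = 0.58235^(-7.508) = 57.929, so t = 117.929.
T = 100·t = 11793 K → 11800 K to the nearest 100 K.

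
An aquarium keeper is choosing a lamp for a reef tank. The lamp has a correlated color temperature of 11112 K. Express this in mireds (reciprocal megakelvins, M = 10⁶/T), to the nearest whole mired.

M = 10⁶ / 11112 = 89.993 → 90 mireds.

90 mireds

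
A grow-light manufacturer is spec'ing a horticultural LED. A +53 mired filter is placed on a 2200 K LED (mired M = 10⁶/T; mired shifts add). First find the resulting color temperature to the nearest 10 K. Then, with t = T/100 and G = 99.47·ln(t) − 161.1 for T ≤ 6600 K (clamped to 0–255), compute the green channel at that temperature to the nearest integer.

135

M_in = 10⁶/2200 = 454.55; M_out = 454.55 + (+53) = 507.55.
T_out = 10⁶/507.55 = 1970.3 K → 1970 K; t = 19.7.
G = 99.47·ln 19.7 − 161.1 = 99.47·2.9806 − 161.1 = 135.382.
Rounded: 135.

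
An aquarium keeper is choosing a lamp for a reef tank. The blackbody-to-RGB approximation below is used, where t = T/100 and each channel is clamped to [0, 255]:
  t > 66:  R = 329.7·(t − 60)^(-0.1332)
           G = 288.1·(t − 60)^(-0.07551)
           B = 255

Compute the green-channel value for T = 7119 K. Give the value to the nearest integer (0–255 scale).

t = 7119/100 = 71.19; the t > 66 branch applies.
G = 288.1·(71.19 − 60)^(-0.07551) = 288.1·11.19^(-0.07551) = 288.1·0.83330 = 240.075.
Rounded: 240.

240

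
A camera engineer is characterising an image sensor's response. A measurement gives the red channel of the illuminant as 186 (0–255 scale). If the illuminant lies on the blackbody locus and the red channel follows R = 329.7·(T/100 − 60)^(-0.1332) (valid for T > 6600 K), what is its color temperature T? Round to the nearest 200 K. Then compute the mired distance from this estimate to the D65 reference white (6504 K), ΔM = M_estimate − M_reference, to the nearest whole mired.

-79 mireds

(t − 60)^(-0.1332) = 186/329.7 = 0.56415.
t − 60 = 0.56415^(1/-0.1332) = 0.56415^(-7.508) = 73.521, so t = 133.521.
T = 100·t = 13352 K → 13400 K to the nearest 200 K.
M_estimate = 10⁶/13400 = 74.63; M_reference = 10⁶/6504 = 153.75.
ΔM = 74.63 − 153.75 = -79.12 → -79 mireds.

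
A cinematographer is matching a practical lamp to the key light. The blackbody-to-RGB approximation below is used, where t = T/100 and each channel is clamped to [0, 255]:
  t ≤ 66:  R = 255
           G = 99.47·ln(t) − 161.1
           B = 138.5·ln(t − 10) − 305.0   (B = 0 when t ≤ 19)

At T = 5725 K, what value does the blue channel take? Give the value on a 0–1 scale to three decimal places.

t = 5725/100 = 57.25; the t ≤ 66 branch applies.
B = 138.5·ln(57.25 − 10) − 305.0 = 138.5·ln 47.25 − 305.0 = 138.5·3.8555 − 305.0 = 228.980.
On a 0–1 scale: 228.980/255 = 0.8980 → 0.898.

0.898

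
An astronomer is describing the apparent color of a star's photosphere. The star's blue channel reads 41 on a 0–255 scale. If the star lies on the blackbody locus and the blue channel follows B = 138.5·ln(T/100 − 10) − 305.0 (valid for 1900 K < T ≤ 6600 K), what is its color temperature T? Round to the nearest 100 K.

ln(t − 10) = (41 + 305.0) / 138.5 = 2.4982.
t − 10 = e^2.4982 = 12.161, so t = 22.161.
T = 100·t = 2216 K → 2200 K to the nearest 100 K.

2200 K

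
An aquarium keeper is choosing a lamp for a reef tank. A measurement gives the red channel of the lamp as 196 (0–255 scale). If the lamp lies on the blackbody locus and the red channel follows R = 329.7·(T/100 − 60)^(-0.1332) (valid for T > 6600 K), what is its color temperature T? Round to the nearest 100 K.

11000 K

(t − 60)^(-0.1332) = 196/329.7 = 0.59448.
t − 60 = 0.59448^(1/-0.1332) = 0.59448^(-7.508) = 49.621, so t = 109.621.
T = 100·t = 10962 K → 11000 K to the nearest 100 K.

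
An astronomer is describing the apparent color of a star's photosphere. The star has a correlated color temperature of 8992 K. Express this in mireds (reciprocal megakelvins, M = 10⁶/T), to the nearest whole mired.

M = 10⁶ / 8992 = 111.210 → 111 mireds.

111 mireds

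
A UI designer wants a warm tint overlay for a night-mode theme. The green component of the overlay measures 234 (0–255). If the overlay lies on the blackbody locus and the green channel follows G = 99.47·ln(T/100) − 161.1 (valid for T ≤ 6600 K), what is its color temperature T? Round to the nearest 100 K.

ln t = (234 + 161.1) / 99.47 = 3.9721.
t = e^3.9721 = 53.093.
T = 100·t = 5309 K → 5300 K to the nearest 100 K.

5300 K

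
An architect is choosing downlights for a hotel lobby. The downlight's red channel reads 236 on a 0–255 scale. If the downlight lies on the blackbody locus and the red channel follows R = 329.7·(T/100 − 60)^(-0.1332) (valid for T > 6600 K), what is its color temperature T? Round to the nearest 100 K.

7200 K

(t − 60)^(-0.1332) = 236/329.7 = 0.71580.
t − 60 = 0.71580^(1/-0.1332) = 0.71580^(-7.508) = 12.307, so t = 72.307.
T = 100·t = 7231 K → 7200 K to the nearest 100 K.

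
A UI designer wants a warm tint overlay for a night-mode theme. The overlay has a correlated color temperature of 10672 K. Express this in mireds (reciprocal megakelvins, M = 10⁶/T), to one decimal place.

93.7 mireds

M = 10⁶ / 10672 = 93.703 → 93.7 mireds.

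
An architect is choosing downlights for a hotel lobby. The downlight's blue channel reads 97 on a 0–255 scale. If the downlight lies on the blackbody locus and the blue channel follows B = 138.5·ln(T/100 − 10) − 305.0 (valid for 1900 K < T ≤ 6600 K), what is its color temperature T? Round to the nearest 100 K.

2800 K

ln(t − 10) = (97 + 305.0) / 138.5 = 2.9025.
t − 10 = e^2.9025 = 18.220, so t = 28.220.
T = 100·t = 2822 K → 2800 K to the nearest 100 K.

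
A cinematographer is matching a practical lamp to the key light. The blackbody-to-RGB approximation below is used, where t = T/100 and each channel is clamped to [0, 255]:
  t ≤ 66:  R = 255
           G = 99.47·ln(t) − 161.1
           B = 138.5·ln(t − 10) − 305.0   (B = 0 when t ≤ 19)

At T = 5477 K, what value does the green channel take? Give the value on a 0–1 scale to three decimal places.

0.930

t = 5477/100 = 54.77; the t ≤ 66 branch applies.
G = 99.47·ln 54.77 − 161.1 = 99.47·4.0031 − 161.1 = 237.093.
On a 0–1 scale: 237.093/255 = 0.9298 → 0.930.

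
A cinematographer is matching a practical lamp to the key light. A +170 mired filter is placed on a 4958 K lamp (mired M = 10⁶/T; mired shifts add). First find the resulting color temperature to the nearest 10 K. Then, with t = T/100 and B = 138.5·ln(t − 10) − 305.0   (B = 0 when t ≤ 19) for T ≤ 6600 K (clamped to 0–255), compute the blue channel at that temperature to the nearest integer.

M_in = 10⁶/4958 = 201.69; M_out = 201.69 + (+170) = 371.69.
T_out = 10⁶/371.69 = 2690.4 K → 2690 K; t = 26.9.
B = 138.5·ln(26.9 − 10) − 305.0 = 138.5·ln 16.9 − 305.0 = 138.5·2.8273 − 305.0 = 86.583.
Rounded: 87.

87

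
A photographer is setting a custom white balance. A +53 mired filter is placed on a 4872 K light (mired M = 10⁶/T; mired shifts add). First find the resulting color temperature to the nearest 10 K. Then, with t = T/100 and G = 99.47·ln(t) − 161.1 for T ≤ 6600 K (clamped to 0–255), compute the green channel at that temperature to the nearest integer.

M_in = 10⁶/4872 = 205.25; M_out = 205.25 + (+53) = 258.25.
T_out = 10⁶/258.25 = 3872.1 K → 3870 K; t = 38.7.
G = 99.47·ln 38.7 − 161.1 = 99.47·3.6558 − 161.1 = 202.546.
Rounded: 203.

203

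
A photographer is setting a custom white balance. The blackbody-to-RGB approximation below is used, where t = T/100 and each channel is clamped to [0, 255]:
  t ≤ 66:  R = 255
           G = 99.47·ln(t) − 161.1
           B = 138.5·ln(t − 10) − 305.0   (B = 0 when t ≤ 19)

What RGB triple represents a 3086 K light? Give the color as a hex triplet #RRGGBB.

t = 3086/100 = 30.86; the t ≤ 66 branch applies.
R = 255 by definition for t ≤ 66.
G = 99.47·ln 30.86 − 161.1 = 99.47·3.4295 − 161.1 = 180.028.
B = 138.5·ln(30.86 − 10) − 305.0 = 138.5·ln 20.86 − 305.0 = 138.5·3.0378 − 305.0 = 115.740.
Rounded: (255, 180, 116).
In hex: #FFB474.

#FFB474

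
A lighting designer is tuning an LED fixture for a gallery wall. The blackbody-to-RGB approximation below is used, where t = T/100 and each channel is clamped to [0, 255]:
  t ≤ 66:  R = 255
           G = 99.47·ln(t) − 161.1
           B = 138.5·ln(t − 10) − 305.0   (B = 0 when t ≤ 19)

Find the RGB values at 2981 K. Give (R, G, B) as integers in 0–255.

(255, 177, 109)

t = 2981/100 = 29.81; the t ≤ 66 branch applies.
R = 255 by definition for t ≤ 66.
G = 99.47·ln 29.81 − 161.1 = 99.47·3.3948 − 161.1 = 176.585.
B = 138.5·ln(29.81 − 10) − 305.0 = 138.5·ln 19.81 − 305.0 = 138.5·2.9862 − 305.0 = 108.587.
Rounded: (255, 177, 109).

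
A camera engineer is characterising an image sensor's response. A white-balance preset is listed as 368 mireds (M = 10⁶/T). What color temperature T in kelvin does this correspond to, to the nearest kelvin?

T = 10⁶ / 368 = 2717.39 K → 2717 K.

2717 K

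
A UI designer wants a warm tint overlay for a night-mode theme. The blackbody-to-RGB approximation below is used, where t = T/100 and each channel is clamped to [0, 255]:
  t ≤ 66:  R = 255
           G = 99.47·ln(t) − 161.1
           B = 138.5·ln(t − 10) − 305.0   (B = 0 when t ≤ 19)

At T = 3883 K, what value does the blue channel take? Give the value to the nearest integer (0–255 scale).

t = 3883/100 = 38.83; the t ≤ 66 branch applies.
B = 138.5·ln(38.83 − 10) − 305.0 = 138.5·ln 28.83 − 305.0 = 138.5·3.3614 − 305.0 = 160.556.
Rounded: 161.

161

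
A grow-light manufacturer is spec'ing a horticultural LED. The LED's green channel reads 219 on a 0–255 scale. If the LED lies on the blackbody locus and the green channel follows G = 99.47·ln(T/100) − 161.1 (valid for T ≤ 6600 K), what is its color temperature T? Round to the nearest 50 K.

4550 K

ln t = (219 + 161.1) / 99.47 = 3.8213.
t = e^3.8213 = 45.661.
T = 100·t = 4566 K → 4550 K to the nearest 50 K.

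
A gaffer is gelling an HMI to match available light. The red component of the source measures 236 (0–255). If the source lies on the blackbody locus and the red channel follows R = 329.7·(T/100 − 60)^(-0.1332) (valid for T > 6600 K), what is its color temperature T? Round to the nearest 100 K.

(t − 60)^(-0.1332) = 236/329.7 = 0.71580.
t − 60 = 0.71580^(1/-0.1332) = 0.71580^(-7.508) = 12.307, so t = 72.307.
T = 100·t = 7231 K → 7200 K to the nearest 100 K.

7200 K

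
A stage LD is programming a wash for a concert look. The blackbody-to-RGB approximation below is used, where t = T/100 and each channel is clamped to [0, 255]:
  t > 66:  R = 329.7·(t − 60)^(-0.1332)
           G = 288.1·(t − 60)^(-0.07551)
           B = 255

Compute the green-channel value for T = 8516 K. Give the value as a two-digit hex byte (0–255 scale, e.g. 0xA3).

0xE2

t = 8516/100 = 85.16; the t > 66 branch applies.
G = 288.1·(85.16 − 60)^(-0.07551) = 288.1·25.16^(-0.07551) = 288.1·0.78385 = 225.827.
Rounded: 226; in hex, 0xE2.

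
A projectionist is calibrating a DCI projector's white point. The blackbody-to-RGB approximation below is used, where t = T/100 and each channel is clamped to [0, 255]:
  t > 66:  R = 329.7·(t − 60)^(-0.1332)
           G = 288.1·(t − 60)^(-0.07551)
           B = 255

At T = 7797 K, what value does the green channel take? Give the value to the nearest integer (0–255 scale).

t = 7797/100 = 77.97; the t > 66 branch applies.
G = 288.1·(77.97 − 60)^(-0.07551) = 288.1·17.97^(-0.07551) = 288.1·0.80402 = 231.639.
Rounded: 232.

232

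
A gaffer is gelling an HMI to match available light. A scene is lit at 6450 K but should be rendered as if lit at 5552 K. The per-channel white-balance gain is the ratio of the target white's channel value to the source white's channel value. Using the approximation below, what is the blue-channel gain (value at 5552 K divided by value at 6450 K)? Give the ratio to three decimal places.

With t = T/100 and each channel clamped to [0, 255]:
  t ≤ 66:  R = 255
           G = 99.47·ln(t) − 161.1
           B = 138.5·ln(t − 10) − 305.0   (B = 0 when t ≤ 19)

At 6450 K (t = 64.5):
  B = 138.5·ln(64.5 − 10) − 305.0 = 138.5·ln 54.5 − 305.0 = 138.5·3.9982 − 305.0 = 248.751.
At 5552 K (t = 55.52):
  B = 138.5·ln(55.52 − 10) − 305.0 = 138.5·ln 45.52 − 305.0 = 138.5·3.8182 − 305.0 = 223.814.
Gain = 223.814 / 248.751 = 0.8998 → 0.900.

0.900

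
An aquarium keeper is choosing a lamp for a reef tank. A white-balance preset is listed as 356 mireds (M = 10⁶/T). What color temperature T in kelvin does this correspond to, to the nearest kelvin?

T = 10⁶ / 356 = 2808.99 K → 2809 K.

2809 K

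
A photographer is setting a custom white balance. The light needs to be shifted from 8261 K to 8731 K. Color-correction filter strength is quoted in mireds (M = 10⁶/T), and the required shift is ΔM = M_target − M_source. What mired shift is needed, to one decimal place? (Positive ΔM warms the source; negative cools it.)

-6.5 mireds

M_source = 10⁶/8261 = 121.051; M_target = 10⁶/8731 = 114.534.
ΔM = 114.534 − 121.051 = -6.516 → -6.5 mireds, a cooling shift.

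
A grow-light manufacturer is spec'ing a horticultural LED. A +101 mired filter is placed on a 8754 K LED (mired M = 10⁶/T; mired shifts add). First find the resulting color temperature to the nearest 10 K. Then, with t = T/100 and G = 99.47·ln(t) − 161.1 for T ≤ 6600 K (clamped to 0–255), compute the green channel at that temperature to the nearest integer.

221

M_in = 10⁶/8754 = 114.23; M_out = 114.23 + (+101) = 215.23.
T_out = 10⁶/215.23 = 4646.1 K → 4650 K; t = 46.5.
G = 99.47·ln 46.5 − 161.1 = 99.47·3.8395 − 161.1 = 220.810.
Rounded: 221.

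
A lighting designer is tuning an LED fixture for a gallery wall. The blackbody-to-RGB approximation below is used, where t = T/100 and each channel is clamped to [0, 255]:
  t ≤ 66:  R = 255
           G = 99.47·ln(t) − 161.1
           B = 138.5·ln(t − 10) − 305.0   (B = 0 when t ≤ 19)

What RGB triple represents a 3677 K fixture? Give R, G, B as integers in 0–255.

t = 3677/100 = 36.77; the t ≤ 66 branch applies.
R = 255 by definition for t ≤ 66.
G = 99.47·ln 36.77 − 161.1 = 99.47·3.6047 − 161.1 = 197.458.
B = 138.5·ln(36.77 − 10) − 305.0 = 138.5·ln 26.77 − 305.0 = 138.5·3.2873 − 305.0 = 150.289.
Rounded: (255, 197, 150).

R=255, G=197, B=150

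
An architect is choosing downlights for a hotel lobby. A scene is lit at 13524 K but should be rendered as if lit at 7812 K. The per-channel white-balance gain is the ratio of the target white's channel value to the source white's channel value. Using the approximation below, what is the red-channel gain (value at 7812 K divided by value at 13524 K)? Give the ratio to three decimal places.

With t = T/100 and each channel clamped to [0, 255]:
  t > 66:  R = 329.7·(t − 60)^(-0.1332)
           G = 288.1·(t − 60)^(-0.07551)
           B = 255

1.209

At 13524 K (t = 135.24):
  R = 329.7·(135.24 − 60)^(-0.1332) = 329.7·75.24^(-0.1332) = 329.7·0.56242 = 185.428.
At 7812 K (t = 78.12):
  R = 329.7·(78.12 − 60)^(-0.1332) = 329.7·18.12^(-0.1332) = 329.7·0.67985 = 224.147.
Gain = 224.147 / 185.428 = 1.2088 → 1.209.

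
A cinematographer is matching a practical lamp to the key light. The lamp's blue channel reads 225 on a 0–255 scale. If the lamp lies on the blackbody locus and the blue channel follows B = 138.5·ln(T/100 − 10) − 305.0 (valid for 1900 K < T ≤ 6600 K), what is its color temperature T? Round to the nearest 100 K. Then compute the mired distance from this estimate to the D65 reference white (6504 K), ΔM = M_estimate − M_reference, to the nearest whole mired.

ln(t − 10) = (225 + 305.0) / 138.5 = 3.8267.
t − 10 = e^3.8267 = 45.911, so t = 55.911.
T = 100·t = 5591 K → 5600 K to the nearest 100 K.
M_estimate = 10⁶/5600 = 178.57; M_reference = 10⁶/6504 = 153.75.
ΔM = 178.57 − 153.75 = 24.82 → +25 mireds.

+25 mireds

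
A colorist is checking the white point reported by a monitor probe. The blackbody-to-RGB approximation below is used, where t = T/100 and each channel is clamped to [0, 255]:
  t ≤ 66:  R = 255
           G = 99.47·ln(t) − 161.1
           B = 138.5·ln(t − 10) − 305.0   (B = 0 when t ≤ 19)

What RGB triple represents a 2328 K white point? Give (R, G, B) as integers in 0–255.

(255, 152, 53)

t = 2328/100 = 23.28; the t ≤ 66 branch applies.
R = 255 by definition for t ≤ 66.
G = 99.47·ln 23.28 − 161.1 = 99.47·3.1476 − 161.1 = 151.991.
B = 138.5·ln(23.28 − 10) − 305.0 = 138.5·ln 13.28 − 305.0 = 138.5·2.5863 − 305.0 = 53.197.
Rounded: (255, 152, 53).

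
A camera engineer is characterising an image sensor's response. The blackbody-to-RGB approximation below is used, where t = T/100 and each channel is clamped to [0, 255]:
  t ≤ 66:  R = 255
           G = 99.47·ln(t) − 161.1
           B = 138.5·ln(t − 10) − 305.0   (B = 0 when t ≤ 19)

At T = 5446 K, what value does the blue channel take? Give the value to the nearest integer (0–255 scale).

t = 5446/100 = 54.46; the t ≤ 66 branch applies.
B = 138.5·ln(54.46 − 10) − 305.0 = 138.5·ln 44.46 − 305.0 = 138.5·3.7946 − 305.0 = 220.551.
Rounded: 221.

221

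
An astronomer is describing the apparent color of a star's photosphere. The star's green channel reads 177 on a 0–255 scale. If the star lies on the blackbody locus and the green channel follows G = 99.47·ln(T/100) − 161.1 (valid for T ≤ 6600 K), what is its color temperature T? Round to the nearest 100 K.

ln t = (177 + 161.1) / 99.47 = 3.3990.
t = e^3.3990 = 29.935.
T = 100·t = 2993 K → 3000 K to the nearest 100 K.

3000 K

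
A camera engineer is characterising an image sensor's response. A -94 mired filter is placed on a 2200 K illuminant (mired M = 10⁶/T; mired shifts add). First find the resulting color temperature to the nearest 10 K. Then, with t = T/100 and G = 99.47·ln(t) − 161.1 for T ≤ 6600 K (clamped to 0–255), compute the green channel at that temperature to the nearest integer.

169

M_in = 10⁶/2200 = 454.55; M_out = 454.55 + (-94) = 360.55.
T_out = 10⁶/360.55 = 2773.6 K → 2770 K; t = 27.7.
G = 99.47·ln 27.7 − 161.1 = 99.47·3.3214 − 161.1 = 169.283.
Rounded: 169.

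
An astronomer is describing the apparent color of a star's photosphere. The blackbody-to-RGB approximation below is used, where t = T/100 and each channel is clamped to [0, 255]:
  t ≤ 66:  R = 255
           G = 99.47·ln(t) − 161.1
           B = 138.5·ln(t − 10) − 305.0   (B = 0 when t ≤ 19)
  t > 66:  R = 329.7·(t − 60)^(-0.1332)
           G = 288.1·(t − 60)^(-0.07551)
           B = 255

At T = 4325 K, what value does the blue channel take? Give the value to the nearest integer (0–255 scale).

t = 4325/100 = 43.25; the t ≤ 66 branch applies.
B = 138.5·ln(43.25 − 10) − 305.0 = 138.5·ln 33.25 − 305.0 = 138.5·3.5041 − 305.0 = 180.312.
Rounded: 180.

180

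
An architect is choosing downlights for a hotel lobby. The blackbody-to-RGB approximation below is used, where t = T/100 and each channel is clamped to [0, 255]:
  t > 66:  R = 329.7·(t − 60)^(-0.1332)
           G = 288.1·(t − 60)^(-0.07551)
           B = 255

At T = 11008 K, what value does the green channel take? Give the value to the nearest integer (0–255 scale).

214

t = 11008/100 = 110.08; the t > 66 branch applies.
G = 288.1·(110.08 − 60)^(-0.07551) = 288.1·50.08^(-0.07551) = 288.1·0.74415 = 214.389.
Rounded: 214.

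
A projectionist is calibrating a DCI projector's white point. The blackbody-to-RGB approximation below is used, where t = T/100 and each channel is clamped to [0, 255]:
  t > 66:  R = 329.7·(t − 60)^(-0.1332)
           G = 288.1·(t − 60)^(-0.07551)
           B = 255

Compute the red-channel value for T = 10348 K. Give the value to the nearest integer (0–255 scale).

t = 10348/100 = 103.48; the t > 66 branch applies.
R = 329.7·(103.48 − 60)^(-0.1332) = 329.7·43.48^(-0.1332) = 329.7·0.60503 = 199.480.
Rounded: 199.

199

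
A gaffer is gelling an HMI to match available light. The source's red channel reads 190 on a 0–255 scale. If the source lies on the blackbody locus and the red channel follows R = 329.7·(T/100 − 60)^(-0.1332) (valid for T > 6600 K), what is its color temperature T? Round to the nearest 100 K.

12300 K

(t − 60)^(-0.1332) = 190/329.7 = 0.57628.
t − 60 = 0.57628^(1/-0.1332) = 0.57628^(-7.508) = 62.667, so t = 122.667.
T = 100·t = 12267 K → 12300 K to the nearest 100 K.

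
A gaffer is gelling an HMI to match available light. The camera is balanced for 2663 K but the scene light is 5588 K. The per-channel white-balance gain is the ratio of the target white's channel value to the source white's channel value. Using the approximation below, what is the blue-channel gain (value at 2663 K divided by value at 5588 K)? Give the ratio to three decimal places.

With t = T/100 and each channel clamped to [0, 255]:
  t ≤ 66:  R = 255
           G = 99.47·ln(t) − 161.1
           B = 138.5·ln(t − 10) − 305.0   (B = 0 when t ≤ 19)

0.375

At 5588 K (t = 55.88):
  B = 138.5·ln(55.88 − 10) − 305.0 = 138.5·ln 45.88 − 305.0 = 138.5·3.8260 − 305.0 = 224.905.
At 2663 K (t = 26.63):
  B = 138.5·ln(26.63 − 10) − 305.0 = 138.5·ln 16.63 − 305.0 = 138.5·2.8112 − 305.0 = 84.352.
Gain = 84.352 / 224.905 = 0.3751 → 0.375.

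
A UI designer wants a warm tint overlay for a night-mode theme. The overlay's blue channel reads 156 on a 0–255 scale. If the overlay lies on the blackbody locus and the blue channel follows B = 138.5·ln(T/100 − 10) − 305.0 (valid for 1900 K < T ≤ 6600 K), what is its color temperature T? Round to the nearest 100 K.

3800 K

ln(t − 10) = (156 + 305.0) / 138.5 = 3.3285.
t − 10 = e^3.3285 = 27.897, so t = 37.897.
T = 100·t = 3790 K → 3800 K to the nearest 100 K.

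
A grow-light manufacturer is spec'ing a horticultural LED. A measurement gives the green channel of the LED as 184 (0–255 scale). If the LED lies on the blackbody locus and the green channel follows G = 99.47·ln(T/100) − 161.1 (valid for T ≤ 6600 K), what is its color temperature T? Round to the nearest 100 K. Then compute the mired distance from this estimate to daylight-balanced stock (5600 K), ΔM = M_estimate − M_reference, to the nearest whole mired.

ln t = (184 + 161.1) / 99.47 = 3.4694.
t = e^3.4694 = 32.117.
T = 100·t = 3212 K → 3200 K to the nearest 100 K.
M_estimate = 10⁶/3200 = 312.50; M_reference = 10⁶/5600 = 178.57.
ΔM = 312.50 − 178.57 = 133.93 → +134 mireds.

+134 mireds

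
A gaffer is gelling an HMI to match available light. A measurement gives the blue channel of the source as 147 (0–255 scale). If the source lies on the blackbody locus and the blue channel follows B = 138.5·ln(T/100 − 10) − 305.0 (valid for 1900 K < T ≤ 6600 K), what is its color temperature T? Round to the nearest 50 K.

3600 K

ln(t − 10) = (147 + 305.0) / 138.5 = 3.2635.
t − 10 = e^3.2635 = 26.142, so t = 36.142.
T = 100·t = 3614 K → 3600 K to the nearest 50 K.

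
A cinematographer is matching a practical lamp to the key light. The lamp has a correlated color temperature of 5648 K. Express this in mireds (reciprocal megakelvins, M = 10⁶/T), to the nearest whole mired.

177 mireds

M = 10⁶ / 5648 = 177.054 → 177 mireds.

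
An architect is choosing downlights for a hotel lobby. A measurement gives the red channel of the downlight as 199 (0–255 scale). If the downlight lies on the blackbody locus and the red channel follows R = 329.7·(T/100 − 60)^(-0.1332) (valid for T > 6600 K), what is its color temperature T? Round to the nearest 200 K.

(t − 60)^(-0.1332) = 199/329.7 = 0.60358.
t − 60 = 0.60358^(1/-0.1332) = 0.60358^(-7.508) = 44.273, so t = 104.273.
T = 100·t = 10427 K → 10400 K to the nearest 200 K.

10400 K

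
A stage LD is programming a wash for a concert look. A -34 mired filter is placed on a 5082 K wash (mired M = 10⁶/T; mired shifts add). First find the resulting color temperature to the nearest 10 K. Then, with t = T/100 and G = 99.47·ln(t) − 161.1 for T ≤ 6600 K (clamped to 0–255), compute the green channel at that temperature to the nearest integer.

248

M_in = 10⁶/5082 = 196.77; M_out = 196.77 + (-34) = 162.77.
T_out = 10⁶/162.77 = 6143.5 K → 6140 K; t = 61.4.
G = 99.47·ln 61.4 − 161.1 = 99.47·4.1174 − 161.1 = 248.459.
Rounded: 248.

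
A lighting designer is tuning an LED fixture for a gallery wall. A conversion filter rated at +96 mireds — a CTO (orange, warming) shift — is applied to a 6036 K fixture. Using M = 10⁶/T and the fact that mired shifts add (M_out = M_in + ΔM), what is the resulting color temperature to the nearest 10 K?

M_in = 10⁶/6036 = 165.67 mireds.
M_out = 165.67 + (+96) = 261.67 mireds.
T_out = 10⁶/261.67 = 3821.6 K → 3820 K.

3820 K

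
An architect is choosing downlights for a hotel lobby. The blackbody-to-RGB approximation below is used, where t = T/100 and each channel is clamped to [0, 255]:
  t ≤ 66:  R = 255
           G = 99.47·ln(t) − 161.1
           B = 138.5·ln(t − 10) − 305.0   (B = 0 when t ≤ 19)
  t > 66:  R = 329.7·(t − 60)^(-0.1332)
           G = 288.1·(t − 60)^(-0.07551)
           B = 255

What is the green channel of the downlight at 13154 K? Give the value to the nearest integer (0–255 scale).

t = 13154/100 = 131.54; the t > 66 branch applies.
G = 288.1·(131.54 − 60)^(-0.07551) = 288.1·71.54^(-0.07551) = 288.1·0.72437 = 208.692.
Rounded: 209.

209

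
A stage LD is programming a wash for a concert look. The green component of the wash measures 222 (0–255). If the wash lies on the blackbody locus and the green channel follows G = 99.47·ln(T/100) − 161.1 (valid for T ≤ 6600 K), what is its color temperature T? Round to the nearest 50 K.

4700 K

ln t = (222 + 161.1) / 99.47 = 3.8514.
t = e^3.8514 = 47.059.
T = 100·t = 4706 K → 4700 K to the nearest 50 K.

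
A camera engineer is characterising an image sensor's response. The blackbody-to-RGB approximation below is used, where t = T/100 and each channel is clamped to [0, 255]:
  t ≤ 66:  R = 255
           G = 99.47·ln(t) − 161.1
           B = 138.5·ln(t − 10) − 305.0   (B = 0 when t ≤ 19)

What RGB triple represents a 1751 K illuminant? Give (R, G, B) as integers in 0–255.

t = 1751/100 = 17.51; the t ≤ 66 branch applies.
R = 255 by definition for t ≤ 66.
G = 99.47·ln 17.51 − 161.1 = 99.47·2.8628 − 161.1 = 123.660.
t = 17.51 ≤ 19, so B = 0.
Rounded: (255, 124, 0).

(255, 124, 0)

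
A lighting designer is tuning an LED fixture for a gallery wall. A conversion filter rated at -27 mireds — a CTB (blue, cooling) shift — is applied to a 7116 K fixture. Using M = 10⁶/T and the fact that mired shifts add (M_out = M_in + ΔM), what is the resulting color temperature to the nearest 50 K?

M_in = 10⁶/7116 = 140.53 mireds.
M_out = 140.53 + (-27) = 113.53 mireds.
T_out = 10⁶/113.53 = 8808.4 K → 8800 K.

8800 K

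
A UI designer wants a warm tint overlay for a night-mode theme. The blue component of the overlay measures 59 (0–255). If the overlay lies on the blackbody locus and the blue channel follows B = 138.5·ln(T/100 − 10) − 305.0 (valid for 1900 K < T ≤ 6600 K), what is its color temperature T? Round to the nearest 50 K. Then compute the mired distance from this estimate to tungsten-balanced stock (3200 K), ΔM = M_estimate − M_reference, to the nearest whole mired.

+104 mireds

ln(t − 10) = (59 + 305.0) / 138.5 = 2.6282.
t − 10 = e^2.6282 = 13.848, so t = 23.848.
T = 100·t = 2385 K → 2400 K to the nearest 50 K.
M_estimate = 10⁶/2400 = 416.67; M_reference = 10⁶/3200 = 312.50.
ΔM = 416.67 − 312.50 = 104.17 → +104 mireds.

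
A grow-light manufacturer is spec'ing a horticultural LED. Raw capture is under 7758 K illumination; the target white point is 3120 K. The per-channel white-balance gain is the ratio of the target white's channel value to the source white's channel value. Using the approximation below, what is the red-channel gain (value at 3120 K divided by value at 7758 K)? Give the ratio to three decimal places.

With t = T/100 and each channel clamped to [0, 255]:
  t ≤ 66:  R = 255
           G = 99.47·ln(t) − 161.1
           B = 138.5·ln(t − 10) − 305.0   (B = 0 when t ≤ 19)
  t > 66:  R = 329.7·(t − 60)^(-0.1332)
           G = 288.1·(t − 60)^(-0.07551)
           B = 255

1.133

At 7758 K (t = 77.58):
  R = 329.7·(77.58 − 60)^(-0.1332) = 329.7·17.58^(-0.1332) = 329.7·0.68260 = 225.052.
At 3120 K (t = 31.2):
  R = 255 by definition for t ≤ 66.
Gain = 255.000 / 225.052 = 1.1331 → 1.133.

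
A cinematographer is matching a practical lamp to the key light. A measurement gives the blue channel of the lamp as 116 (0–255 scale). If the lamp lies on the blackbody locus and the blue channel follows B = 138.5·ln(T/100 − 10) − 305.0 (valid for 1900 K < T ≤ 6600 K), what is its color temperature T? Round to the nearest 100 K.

ln(t − 10) = (116 + 305.0) / 138.5 = 3.0397.
t − 10 = e^3.0397 = 20.899, so t = 30.899.
T = 100·t = 3090 K → 3100 K to the nearest 100 K.

3100 K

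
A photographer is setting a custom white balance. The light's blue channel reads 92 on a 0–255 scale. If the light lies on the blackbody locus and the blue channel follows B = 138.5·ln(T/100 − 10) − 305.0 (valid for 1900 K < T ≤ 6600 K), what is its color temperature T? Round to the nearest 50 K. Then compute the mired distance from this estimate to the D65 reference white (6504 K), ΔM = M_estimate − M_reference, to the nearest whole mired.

+210 mireds

ln(t − 10) = (92 + 305.0) / 138.5 = 2.8664.
t − 10 = e^2.8664 = 17.574, so t = 27.574.
T = 100·t = 2757 K → 2750 K to the nearest 50 K.
M_estimate = 10⁶/2750 = 363.64; M_reference = 10⁶/6504 = 153.75.
ΔM = 363.64 − 153.75 = 209.88 → +210 mireds.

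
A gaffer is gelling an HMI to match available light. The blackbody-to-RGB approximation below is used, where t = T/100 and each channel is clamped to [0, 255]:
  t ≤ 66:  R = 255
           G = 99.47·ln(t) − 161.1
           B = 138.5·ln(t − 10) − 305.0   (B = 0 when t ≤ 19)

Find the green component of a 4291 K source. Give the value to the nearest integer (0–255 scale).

t = 4291/100 = 42.91; the t ≤ 66 branch applies.
G = 99.47·ln 42.91 − 161.1 = 99.47·3.7591 − 161.1 = 212.818.
Rounded: 213.

213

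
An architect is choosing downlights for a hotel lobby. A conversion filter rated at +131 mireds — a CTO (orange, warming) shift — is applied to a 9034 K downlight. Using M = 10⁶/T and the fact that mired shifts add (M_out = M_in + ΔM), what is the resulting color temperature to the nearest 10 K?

4140 K

M_in = 10⁶/9034 = 110.69 mireds.
M_out = 110.69 + (+131) = 241.69 mireds.
T_out = 10⁶/241.69 = 4137.5 K → 4140 K.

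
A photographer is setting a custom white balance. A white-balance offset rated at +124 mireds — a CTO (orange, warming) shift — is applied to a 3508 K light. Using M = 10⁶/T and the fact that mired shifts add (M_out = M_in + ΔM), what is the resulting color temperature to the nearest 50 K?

2450 K

M_in = 10⁶/3508 = 285.06 mireds.
M_out = 285.06 + (+124) = 409.06 mireds.
T_out = 10⁶/409.06 = 2444.6 K → 2450 K.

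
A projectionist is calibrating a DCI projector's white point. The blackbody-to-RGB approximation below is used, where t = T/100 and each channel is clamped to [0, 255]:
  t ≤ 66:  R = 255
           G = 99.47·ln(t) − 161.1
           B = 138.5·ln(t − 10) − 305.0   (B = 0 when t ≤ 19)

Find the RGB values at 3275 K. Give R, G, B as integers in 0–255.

R=255, G=186, B=128

t = 3275/100 = 32.75; the t ≤ 66 branch applies.
R = 255 by definition for t ≤ 66.
G = 99.47·ln 32.75 − 161.1 = 99.47·3.4889 − 161.1 = 185.941.
B = 138.5·ln(32.75 − 10) − 305.0 = 138.5·ln 22.75 − 305.0 = 138.5·3.1246 − 305.0 = 127.752.
Rounded: (255, 186, 128).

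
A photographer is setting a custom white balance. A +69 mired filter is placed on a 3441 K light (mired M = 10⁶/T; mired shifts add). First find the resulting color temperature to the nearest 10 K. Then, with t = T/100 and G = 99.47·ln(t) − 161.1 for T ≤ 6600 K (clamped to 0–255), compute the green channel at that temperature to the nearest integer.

M_in = 10⁶/3441 = 290.61; M_out = 290.61 + (+69) = 359.61.
T_out = 10⁶/359.61 = 2780.8 K → 2780 K; t = 27.8.
G = 99.47·ln 27.8 − 161.1 = 99.47·3.3250 − 161.1 = 169.641.
Rounded: 170.

170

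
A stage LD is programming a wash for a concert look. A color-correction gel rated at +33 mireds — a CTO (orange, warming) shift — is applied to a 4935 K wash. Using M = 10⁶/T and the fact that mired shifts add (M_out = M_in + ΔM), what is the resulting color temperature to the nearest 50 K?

M_in = 10⁶/4935 = 202.63 mireds.
M_out = 202.63 + (+33) = 235.63 mireds.
T_out = 10⁶/235.63 = 4243.9 K → 4250 K.

4250 K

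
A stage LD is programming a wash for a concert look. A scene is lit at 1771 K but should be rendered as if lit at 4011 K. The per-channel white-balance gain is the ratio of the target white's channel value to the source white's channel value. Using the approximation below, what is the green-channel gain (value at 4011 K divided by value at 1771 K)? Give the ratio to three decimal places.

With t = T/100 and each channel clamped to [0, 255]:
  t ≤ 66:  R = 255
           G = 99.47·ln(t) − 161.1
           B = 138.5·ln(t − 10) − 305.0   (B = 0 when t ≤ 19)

1.652

At 1771 K (t = 17.71):
  G = 99.47·ln 17.71 − 161.1 = 99.47·2.8741 − 161.1 = 124.790.
At 4011 K (t = 40.11):
  G = 99.47·ln 40.11 − 161.1 = 99.47·3.6916 − 161.1 = 206.106.
Gain = 206.106 / 124.790 = 1.6516 → 1.652.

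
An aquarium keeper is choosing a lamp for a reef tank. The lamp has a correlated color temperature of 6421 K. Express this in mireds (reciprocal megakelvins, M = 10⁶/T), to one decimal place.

M = 10⁶ / 6421 = 155.739 → 155.7 mireds.

155.7 mireds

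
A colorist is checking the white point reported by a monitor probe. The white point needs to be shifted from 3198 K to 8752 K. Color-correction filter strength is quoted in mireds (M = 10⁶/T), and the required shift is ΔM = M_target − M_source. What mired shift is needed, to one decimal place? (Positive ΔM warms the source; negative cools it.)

-198.4 mireds

M_source = 10⁶/3198 = 312.695; M_target = 10⁶/8752 = 114.260.
ΔM = 114.260 − 312.695 = -198.436 → -198.4 mireds, a cooling shift.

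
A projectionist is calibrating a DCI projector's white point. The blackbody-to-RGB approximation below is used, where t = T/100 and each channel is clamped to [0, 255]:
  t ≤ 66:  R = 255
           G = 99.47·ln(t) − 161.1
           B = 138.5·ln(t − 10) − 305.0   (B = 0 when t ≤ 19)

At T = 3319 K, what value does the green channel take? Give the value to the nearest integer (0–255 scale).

187

t = 3319/100 = 33.19; the t ≤ 66 branch applies.
G = 99.47·ln 33.19 − 161.1 = 99.47·3.5022 − 161.1 = 187.269.
Rounded: 187.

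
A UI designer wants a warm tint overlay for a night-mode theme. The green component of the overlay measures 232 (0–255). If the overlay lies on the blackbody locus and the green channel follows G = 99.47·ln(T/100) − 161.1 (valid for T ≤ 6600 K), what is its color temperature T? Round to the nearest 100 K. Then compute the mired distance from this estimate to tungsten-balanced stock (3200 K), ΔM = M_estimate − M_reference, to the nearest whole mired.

ln t = (232 + 161.1) / 99.47 = 3.9519.
t = e^3.9519 = 52.036.
T = 100·t = 5204 K → 5200 K to the nearest 100 K.
M_estimate = 10⁶/5200 = 192.31; M_reference = 10⁶/3200 = 312.50.
ΔM = 192.31 − 312.50 = -120.19 → -120 mireds.

-120 mireds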